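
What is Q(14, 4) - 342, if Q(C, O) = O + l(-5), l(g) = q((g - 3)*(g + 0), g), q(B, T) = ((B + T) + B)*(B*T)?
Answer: -15338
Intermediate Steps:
q(B, T) = B*T*(T + 2*B) (q(B, T) = (T + 2*B)*(B*T) = B*T*(T + 2*B))
l(g) = g²*(-3 + g)*(g + 2*g*(-3 + g)) (l(g) = ((g - 3)*(g + 0))*g*(g + 2*((g - 3)*(g + 0))) = ((-3 + g)*g)*g*(g + 2*((-3 + g)*g)) = (g*(-3 + g))*g*(g + 2*(g*(-3 + g))) = (g*(-3 + g))*g*(g + 2*g*(-3 + g)) = g²*(-3 + g)*(g + 2*g*(-3 + g)))
Q(C, O) = -15000 + O (Q(C, O) = O + (-5)³*(-5 + 2*(-5))*(-3 - 5) = O - 125*(-5 - 10)*(-8) = O - 125*(-15)*(-8) = O - 15000 = -15000 + O)
Q(14, 4) - 342 = (-15000 + 4) - 342 = -14996 - 342 = -15338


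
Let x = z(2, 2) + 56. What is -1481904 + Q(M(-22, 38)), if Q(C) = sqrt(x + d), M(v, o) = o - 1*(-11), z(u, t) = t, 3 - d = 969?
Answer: -1481904 + 2*I*sqrt(227) ≈ -1.4819e+6 + 30.133*I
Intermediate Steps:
d = -966 (d = 3 - 1*969 = 3 - 969 = -966)
M(v, o) = 11 + o (M(v, o) = o + 11 = 11 + o)
x = 58 (x = 2 + 56 = 58)
Q(C) = 2*I*sqrt(227) (Q(C) = sqrt(58 - 966) = sqrt(-908) = 2*I*sqrt(227))
-1481904 + Q(M(-22, 38)) = -1481904 + 2*I*sqrt(227)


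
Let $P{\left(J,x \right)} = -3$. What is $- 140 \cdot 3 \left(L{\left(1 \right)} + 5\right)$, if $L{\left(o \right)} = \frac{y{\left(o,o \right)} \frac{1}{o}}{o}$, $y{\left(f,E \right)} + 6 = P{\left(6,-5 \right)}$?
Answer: $1680$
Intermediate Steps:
$y{\left(f,E \right)} = -9$ ($y{\left(f,E \right)} = -6 - 3 = -9$)
$L{\left(o \right)} = - \frac{9}{o^{2}}$ ($L{\left(o \right)} = \frac{\left(-9\right) \frac{1}{o}}{o} = - \frac{9}{o^{2}}$)
$- 140 \cdot 3 \left(L{\left(1 \right)} + 5\right) = - 140 \cdot 3 \left(- 9 \cdot 1^{-2} + 5\right) = - 140 \cdot 3 \left(\left(-9\right) 1 + 5\right) = - 140 \cdot 3 \left(-9 + 5\right) = - 140 \cdot 3 \left(-4\right) = \left(-140\right) \left(-12\right) = 1680$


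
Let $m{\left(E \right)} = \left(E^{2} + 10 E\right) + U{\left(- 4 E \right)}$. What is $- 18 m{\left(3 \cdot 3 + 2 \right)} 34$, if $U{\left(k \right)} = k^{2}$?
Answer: $-1326204$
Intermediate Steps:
$m{\left(E \right)} = 10 E + 17 E^{2}$ ($m{\left(E \right)} = \left(E^{2} + 10 E\right) + \left(- 4 E\right)^{2} = \left(E^{2} + 10 E\right) + 16 E^{2} = 10 E + 17 E^{2}$)
$- 18 m{\left(3 \cdot 3 + 2 \right)} 34 = - 18 \left(3 \cdot 3 + 2\right) \left(10 + 17 \left(3 \cdot 3 + 2\right)\right) 34 = - 18 \left(9 + 2\right) \left(10 + 17 \left(9 + 2\right)\right) 34 = - 18 \cdot 11 \left(10 + 17 \cdot 11\right) 34 = - 18 \cdot 11 \left(10 + 187\right) 34 = - 18 \cdot 11 \cdot 197 \cdot 34 = \left(-18\right) 2167 \cdot 34 = \left(-39006\right) 34 = -1326204$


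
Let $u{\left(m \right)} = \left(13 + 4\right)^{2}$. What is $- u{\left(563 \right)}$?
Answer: $-289$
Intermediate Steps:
$u{\left(m \right)} = 289$ ($u{\left(m \right)} = 17^{2} = 289$)
$- u{\left(563 \right)} = \left(-1\right) 289 = -289$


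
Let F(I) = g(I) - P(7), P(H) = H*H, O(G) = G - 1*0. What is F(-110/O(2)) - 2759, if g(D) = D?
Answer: -2863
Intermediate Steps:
O(G) = G (O(G) = G + 0 = G)
P(H) = H²
F(I) = -49 + I (F(I) = I - 1*7² = I - 1*49 = I - 49 = -49 + I)
F(-110/O(2)) - 2759 = (-49 - 110/2) - 2759 = (-49 - 110*½) - 2759 = (-49 - 55) - 2759 = -104 - 2759 = -2863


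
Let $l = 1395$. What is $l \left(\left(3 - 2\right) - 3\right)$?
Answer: $-2790$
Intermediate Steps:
$l \left(\left(3 - 2\right) - 3\right) = 1395 \left(\left(3 - 2\right) - 3\right) = 1395 \left(1 - 3\right) = 1395 \left(-2\right) = -2790$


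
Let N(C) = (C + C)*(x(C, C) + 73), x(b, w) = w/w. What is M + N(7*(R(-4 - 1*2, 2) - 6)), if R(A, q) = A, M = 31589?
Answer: 19157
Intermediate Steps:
x(b, w) = 1
N(C) = 148*C (N(C) = (C + C)*(1 + 73) = (2*C)*74 = 148*C)
M + N(7*(R(-4 - 1*2, 2) - 6)) = 31589 + 148*(7*((-4 - 1*2) - 6)) = 31589 + 148*(7*((-4 - 2) - 6)) = 31589 + 148*(7*(-6 - 6)) = 31589 + 148*(7*(-12)) = 31589 + 148*(-84) = 31589 - 12432 = 19157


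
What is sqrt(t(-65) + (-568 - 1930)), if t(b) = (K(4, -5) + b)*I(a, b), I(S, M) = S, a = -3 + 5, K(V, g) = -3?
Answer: I*sqrt(2634) ≈ 51.323*I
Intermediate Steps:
a = 2
t(b) = -6 + 2*b (t(b) = (-3 + b)*2 = -6 + 2*b)
sqrt(t(-65) + (-568 - 1930)) = sqrt((-6 + 2*(-65)) + (-568 - 1930)) = sqrt((-6 - 130) - 2498) = sqrt(-136 - 2498) = sqrt(-2634) = I*sqrt(2634)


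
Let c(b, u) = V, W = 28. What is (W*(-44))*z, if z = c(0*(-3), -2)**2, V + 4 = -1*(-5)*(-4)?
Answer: -709632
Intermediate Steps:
V = -24 (V = -4 - 1*(-5)*(-4) = -4 + 5*(-4) = -4 - 20 = -24)
c(b, u) = -24
z = 576 (z = (-24)**2 = 576)
(W*(-44))*z = (28*(-44))*576 = -1232*576 = -709632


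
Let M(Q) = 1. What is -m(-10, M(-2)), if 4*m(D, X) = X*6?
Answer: -3/2 ≈ -1.5000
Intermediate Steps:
m(D, X) = 3*X/2 (m(D, X) = (X*6)/4 = (6*X)/4 = 3*X/2)
-m(-10, M(-2)) = -3/2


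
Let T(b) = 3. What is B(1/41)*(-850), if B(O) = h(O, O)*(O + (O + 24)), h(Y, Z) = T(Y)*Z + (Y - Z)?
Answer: -2514300/1681 ≈ -1495.7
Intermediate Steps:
h(Y, Z) = Y + 2*Z (h(Y, Z) = 3*Z + (Y - Z) = Y + 2*Z)
B(O) = 3*O*(24 + 2*O) (B(O) = (O + 2*O)*(O + (O + 24)) = (3*O)*(O + (24 + O)) = (3*O)*(24 + 2*O) = 3*O*(24 + 2*O))
B(1/41)*(-850) = (6*(12 + 1/41)/41)*(-850) = (6*(1/41)*(12 + 1/41))*(-850) = (6*(1/41)*(493/41))*(-850) = (2958/1681)*(-850) = -2514300/1681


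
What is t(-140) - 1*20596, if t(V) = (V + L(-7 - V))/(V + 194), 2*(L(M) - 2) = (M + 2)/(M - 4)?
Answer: -31886549/1548 ≈ -20599.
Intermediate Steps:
L(M) = 2 + (2 + M)/(2*(-4 + M)) (L(M) = 2 + ((M + 2)/(M - 4))/2 = 2 + ((2 + M)/(-4 + M))/2 = 2 + (2 + M)/(2*(-4 + M)))
t(V) = (V + (-49 - 5*V)/(2*(-11 - V)))/(194 + V) (t(V) = (V + (-14 + 5*(-7 - V))/(2*(-4 + (-7 - V))))/(V + 194) = (V + (-14 + (-35 - 5*V))/(2*(-11 - V)))/(194 + V) = (V + (-49 - 5*V)/(2*(-11 - V)))/(194 + V))
t(-140) - 1*20596 = (49 + 5*(-140) + 2*(-140)*(11 - 140))/(2*(11 - 140)*(194 - 140)) - 1*20596 = (1/2)*(49 - 700 + 2*(-140)*(-129))/(-129*54) - 20596 = (1/2)*(-1/129)*(1/54)*(49 - 700 + 36120) - 20596 = (1/2)*(-1/129)*(1/54)*35469 - 20596 = -3941/1548 - 20596 = -31886549/1548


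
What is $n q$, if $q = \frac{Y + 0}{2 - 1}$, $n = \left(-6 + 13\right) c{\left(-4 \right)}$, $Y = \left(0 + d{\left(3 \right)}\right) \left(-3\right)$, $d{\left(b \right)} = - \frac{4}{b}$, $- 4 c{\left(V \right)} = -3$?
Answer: $21$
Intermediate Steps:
$c{\left(V \right)} = \frac{3}{4}$ ($c{\left(V \right)} = \left(- \frac{1}{4}\right) \left(-3\right) = \frac{3}{4}$)
$Y = 4$ ($Y = \left(0 - \frac{4}{3}\right) \left(-3\right) = \left(- \frac{4}{3}\right) \left(-3\right) = 4$)
$n = \frac{21}{4}$ ($n = \left(-6 + 13\right) \frac{3}{4} = 7 \cdot \frac{3}{4} = \frac{21}{4} \approx 5.25$)
$q = 4$ ($q = \frac{4 + 0}{2 - 1} = \frac{4}{1} = 4 \cdot 1 = 4$)
$n q = \frac{21}{4} \cdot 4 = 21$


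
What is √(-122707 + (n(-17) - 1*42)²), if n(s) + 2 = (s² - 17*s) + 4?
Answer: √166737 ≈ 408.33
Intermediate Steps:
n(s) = 2 + s² - 17*s (n(s) = -2 + ((s² - 17*s) + 4) = -2 + (4 + s² - 17*s) = 2 + s² - 17*s)
√(-122707 + (n(-17) - 1*42)²) = √(-122707 + ((2 + (-17)² - 17*(-17)) - 1*42)²) = √(-122707 + ((2 + 289 + 289) - 42)²) = √(-122707 + (580 - 42)²) = √(-122707 + 538²) = √(-122707 + 289444) = √166737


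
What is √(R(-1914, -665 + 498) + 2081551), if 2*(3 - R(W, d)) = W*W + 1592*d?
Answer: 42*√217 ≈ 618.70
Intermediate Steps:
R(W, d) = 3 - 796*d - W²/2 (R(W, d) = 3 - (W*W + 1592*d)/2 = 3 - (W² + 1592*d)/2 = 3 + (-796*d - W²/2) = 3 - 796*d - W²/2)
√(R(-1914, -665 + 498) + 2081551) = √((3 - 796*(-665 + 498) - ½*(-1914)²) + 2081551) = √((3 - 796*(-167) - ½*3663396) + 2081551) = √((3 + 132932 - 1831698) + 2081551) = √(-1698763 + 2081551) = √382788 = 42*√217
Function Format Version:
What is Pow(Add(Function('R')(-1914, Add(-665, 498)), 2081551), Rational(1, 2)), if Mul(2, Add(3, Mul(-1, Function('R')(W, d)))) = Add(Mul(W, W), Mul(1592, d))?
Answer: Mul(42, Pow(217, Rational(1, 2))) ≈ 618.70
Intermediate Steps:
Function('R')(W, d) = Add(3, Mul(-796, d), Mul(Rational(-1, 2), Pow(W, 2))) (Function('R')(W, d) = Add(3, Mul(Rational(-1, 2), Add(Mul(W, W), Mul(1592, d)))) = Add(3, Mul(Rational(-1, 2), Add(Pow(W, 2), Mul(1592, d)))) = Add(3, Add(Mul(-796, d), Mul(Rational(-1, 2), Pow(W, 2)))) = Add(3, Mul(-796, d), Mul(Rational(-1, 2), Pow(W, 2))))
Pow(Add(Function('R')(-1914, Add(-665, 498)), 2081551), Rational(1, 2)) = Pow(Add(Add(3, Mul(-796, Add(-665, 498)), Mul(Rational(-1, 2), Pow(-1914, 2))), 2081551), Rational(1, 2)) = Pow(Add(Add(3, Mul(-796, -167), Mul(Rational(-1, 2), 3663396)), 2081551), Rational(1, 2)) = Pow(Add(Add(3, 132932, -1831698), 2081551), Rational(1, 2)) = Pow(Add(-1698763, 2081551), Rational(1, 2)) = Pow(382788, Rational(1, 2)) = Mul(42, Pow(217, Rational(1, 2)))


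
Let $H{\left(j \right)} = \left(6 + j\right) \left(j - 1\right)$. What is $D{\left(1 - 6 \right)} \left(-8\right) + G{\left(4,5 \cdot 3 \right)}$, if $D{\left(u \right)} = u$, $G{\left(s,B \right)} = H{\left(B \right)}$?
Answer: $334$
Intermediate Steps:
$H{\left(j \right)} = \left(-1 + j\right) \left(6 + j\right)$ ($H{\left(j \right)} = \left(6 + j\right) \left(-1 + j\right) = \left(-1 + j\right) \left(6 + j\right)$)
$G{\left(s,B \right)} = -6 + B^{2} + 5 B$
$D{\left(1 - 6 \right)} \left(-8\right) + G{\left(4,5 \cdot 3 \right)} = \left(1 - 6\right) \left(-8\right) + \left(-6 + \left(5 \cdot 3\right)^{2} + 5 \cdot 5 \cdot 3\right) = \left(1 - 6\right) \left(-8\right) + \left(-6 + 15^{2} + 5 \cdot 15\right) = \left(-5\right) \left(-8\right) + \left(-6 + 225 + 75\right) = 40 + 294 = 334$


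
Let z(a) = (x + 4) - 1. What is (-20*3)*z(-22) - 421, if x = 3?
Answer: -781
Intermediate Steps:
z(a) = 6 (z(a) = (3 + 4) - 1 = 7 - 1 = 6)
(-20*3)*z(-22) - 421 = -20*3*6 - 421 = -60*6 - 421 = -360 - 421 = -781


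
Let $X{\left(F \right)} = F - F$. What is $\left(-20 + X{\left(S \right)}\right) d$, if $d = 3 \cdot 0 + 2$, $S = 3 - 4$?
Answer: $-40$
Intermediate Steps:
$S = -1$
$d = 2$ ($d = 0 + 2 = 2$)
$X{\left(F \right)} = 0$
$\left(-20 + X{\left(S \right)}\right) d = \left(-20 + 0\right) 2 = \left(-20\right) 2 = -40$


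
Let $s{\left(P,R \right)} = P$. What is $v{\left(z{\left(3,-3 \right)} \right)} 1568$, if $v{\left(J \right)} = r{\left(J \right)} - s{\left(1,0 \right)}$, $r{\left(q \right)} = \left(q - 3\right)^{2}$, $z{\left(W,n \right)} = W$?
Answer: $-1568$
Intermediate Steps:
$r{\left(q \right)} = \left(-3 + q\right)^{2}$
$v{\left(J \right)} = -1 + \left(-3 + J\right)^{2}$ ($v{\left(J \right)} = \left(-3 + J\right)^{2} - 1 = -1 + \left(-3 + J\right)^{2}$)
$v{\left(z{\left(3,-3 \right)} \right)} 1568 = \left(-1 + \left(-3 + 3\right)^{2}\right) 1568 = \left(-1 + 0^{2}\right) 1568 = \left(-1 + 0\right) 1568 = \left(-1\right) 1568 = -1568$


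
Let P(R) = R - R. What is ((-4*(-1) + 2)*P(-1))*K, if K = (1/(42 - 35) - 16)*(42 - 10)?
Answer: 0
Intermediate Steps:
P(R) = 0
K = -3552/7 (K = (1/7 - 16)*32 = (⅐ - 16)*32 = -111/7*32 = -3552/7 ≈ -507.43)
((-4*(-1) + 2)*P(-1))*K = ((-4*(-1) + 2)*0)*(-3552/7) = ((4 + 2)*0)*(-3552/7) = (6*0)*(-3552/7) = 0*(-3552/7) = 0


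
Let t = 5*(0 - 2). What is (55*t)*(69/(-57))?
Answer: 12650/19 ≈ 665.79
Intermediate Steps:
t = -10 (t = 5*(-2) = -10)
(55*t)*(69/(-57)) = (55*(-10))*(69/(-57)) = -37950*(-1)/57 = -550*(-23/19) = 12650/19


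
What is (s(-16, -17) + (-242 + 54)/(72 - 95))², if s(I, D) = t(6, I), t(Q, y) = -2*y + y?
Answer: 309136/529 ≈ 584.38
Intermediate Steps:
t(Q, y) = -y
s(I, D) = -I
(s(-16, -17) + (-242 + 54)/(72 - 95))² = (-1*(-16) + (-242 + 54)/(72 - 95))² = (16 - 188/(-23))² = (16 - 188*(-1/23))² = (16 + 188/23)² = (556/23)² = 309136/529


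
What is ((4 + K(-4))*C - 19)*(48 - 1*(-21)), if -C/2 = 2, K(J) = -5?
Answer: -1035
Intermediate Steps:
C = -4 (C = -2*2 = -4)
((4 + K(-4))*C - 19)*(48 - 1*(-21)) = ((4 - 5)*(-4) - 19)*(48 - 1*(-21)) = (-1*(-4) - 19)*(48 + 21) = (4 - 19)*69 = -15*69 = -1035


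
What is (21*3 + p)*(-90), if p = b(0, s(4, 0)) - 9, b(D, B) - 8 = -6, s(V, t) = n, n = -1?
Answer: -5040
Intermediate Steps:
s(V, t) = -1
b(D, B) = 2 (b(D, B) = 8 - 6 = 2)
p = -7 (p = 2 - 9 = -7)
(21*3 + p)*(-90) = (21*3 - 7)*(-90) = (63 - 7)*(-90) = 56*(-90) = -5040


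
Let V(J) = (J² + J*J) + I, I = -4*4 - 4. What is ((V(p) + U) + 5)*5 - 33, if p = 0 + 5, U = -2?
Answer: 132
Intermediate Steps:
I = -20 (I = -16 - 4 = -20)
p = 5
V(J) = -20 + 2*J² (V(J) = (J² + J*J) - 20 = (J² + J²) - 20 = 2*J² - 20 = -20 + 2*J²)
((V(p) + U) + 5)*5 - 33 = (((-20 + 2*5²) - 2) + 5)*5 - 33 = (((-20 + 2*25) - 2) + 5)*5 - 33 = (((-20 + 50) - 2) + 5)*5 - 33 = ((30 - 2) + 5)*5 - 33 = (28 + 5)*5 - 33 = 33*5 - 33 = 165 - 33 = 132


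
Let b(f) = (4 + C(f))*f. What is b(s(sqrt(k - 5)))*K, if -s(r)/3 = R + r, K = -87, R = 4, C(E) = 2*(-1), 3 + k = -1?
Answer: 2088 + 1566*I ≈ 2088.0 + 1566.0*I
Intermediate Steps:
k = -4 (k = -3 - 1 = -4)
C(E) = -2
s(r) = -12 - 3*r (s(r) = -3*(4 + r) = -12 - 3*r)
b(f) = 2*f (b(f) = (4 - 2)*f = 2*f)
b(s(sqrt(k - 5)))*K = (2*(-12 - 3*sqrt(-4 - 5)))*(-87) = (2*(-12 - 9*I))*(-87) = (-24 - 18*I)*(-87) = 2088 + 1566*I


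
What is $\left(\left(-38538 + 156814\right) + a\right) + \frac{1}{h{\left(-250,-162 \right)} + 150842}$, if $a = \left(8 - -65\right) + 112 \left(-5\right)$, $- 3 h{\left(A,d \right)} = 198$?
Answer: $\frac{17759754265}{150776} \approx 1.1779 \cdot 10^{5}$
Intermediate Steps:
$h{\left(A,d \right)} = -66$ ($h{\left(A,d \right)} = \left(- \frac{1}{3}\right) 198 = -66$)
$a = -487$ ($a = \left(8 + 65\right) - 560 = 73 - 560 = -487$)
$\left(\left(-38538 + 156814\right) + a\right) + \frac{1}{h{\left(-250,-162 \right)} + 150842} = \left(\left(-38538 + 156814\right) - 487\right) + \frac{1}{-66 + 150842} = \left(118276 - 487\right) + \frac{1}{150776} = 117789 + \frac{1}{150776} = \frac{17759754265}{150776}$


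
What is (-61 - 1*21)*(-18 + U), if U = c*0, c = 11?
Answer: 1476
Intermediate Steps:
U = 0 (U = 11*0 = 0)
(-61 - 1*21)*(-18 + U) = (-61 - 1*21)*(-18 + 0) = (-61 - 21)*(-18) = -82*(-18) = 1476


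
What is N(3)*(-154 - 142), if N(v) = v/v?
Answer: -296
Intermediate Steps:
N(v) = 1
N(3)*(-154 - 142) = 1*(-154 - 142) = 1*(-296) = -296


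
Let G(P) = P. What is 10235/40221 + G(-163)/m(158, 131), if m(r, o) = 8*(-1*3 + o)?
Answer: 3924617/41186304 ≈ 0.095289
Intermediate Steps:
m(r, o) = -24 + 8*o (m(r, o) = 8*(-3 + o) = -24 + 8*o)
10235/40221 + G(-163)/m(158, 131) = 10235/40221 - 163/(-24 + 8*131) = 10235*(1/40221) - 163/(-24 + 1048) = 10235/40221 - 163/1024 = 3924617/41186304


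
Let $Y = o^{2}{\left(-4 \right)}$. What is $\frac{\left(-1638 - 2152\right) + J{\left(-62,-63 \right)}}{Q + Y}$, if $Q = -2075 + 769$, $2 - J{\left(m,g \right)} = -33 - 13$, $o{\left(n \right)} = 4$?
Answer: $\frac{1871}{645} \approx 2.9008$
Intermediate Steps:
$J{\left(m,g \right)} = 48$ ($J{\left(m,g \right)} = 2 - \left(-33 - 13\right) = 2 - -46 = 2 + 46 = 48$)
$Q = -1306$
$Y = 16$ ($Y = 4^{2} = 16$)
$\frac{\left(-1638 - 2152\right) + J{\left(-62,-63 \right)}}{Q + Y} = \frac{\left(-1638 - 2152\right) + 48}{-1306 + 16} = \frac{-3790 + 48}{-1290} = \left(-3742\right) \left(- \frac{1}{1290}\right) = \frac{1871}{645}$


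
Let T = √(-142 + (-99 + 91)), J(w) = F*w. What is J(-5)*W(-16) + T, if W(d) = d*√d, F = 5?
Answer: 5*I*(320 + √6) ≈ 1612.2*I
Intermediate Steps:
W(d) = d^(3/2)
J(w) = 5*w
T = 5*I*√6 (T = √(-142 - 8) = √(-150) = 5*I*√6 ≈ 12.247*I)
J(-5)*W(-16) + T = (5*(-5))*(-16)^(3/2) + 5*I*√6 = -(-1600)*I + 5*I*√6 = 1600*I + 5*I*√6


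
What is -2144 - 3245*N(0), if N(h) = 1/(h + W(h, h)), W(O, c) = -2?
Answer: -1043/2 ≈ -521.50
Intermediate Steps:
N(h) = 1/(-2 + h) (N(h) = 1/(h - 2) = 1/(-2 + h))
-2144 - 3245*N(0) = -2144 - 3245/(-2 + 0) = -2144 - 3245/(-2) = -2144 - 3245*(-½) = -2144 + 3245/2 = -1043/2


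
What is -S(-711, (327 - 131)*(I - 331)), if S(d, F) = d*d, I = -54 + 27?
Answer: -505521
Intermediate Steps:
I = -27
S(d, F) = d**2
-S(-711, (327 - 131)*(I - 331)) = -1*(-711)**2 = -1*505521 = -505521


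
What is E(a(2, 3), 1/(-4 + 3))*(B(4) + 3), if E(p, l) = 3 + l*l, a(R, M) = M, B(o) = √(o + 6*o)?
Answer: 12 + 8*√7 ≈ 33.166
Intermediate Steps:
B(o) = √7*√o (B(o) = √(7*o) = √7*√o)
E(p, l) = 3 + l²
E(a(2, 3), 1/(-4 + 3))*(B(4) + 3) = (3 + (1/(-4 + 3))²)*(√7*√4 + 3) = (3 + (1/(-1))²)*(√7*2 + 3) = (3 + (-1)²)*(2*√7 + 3) = (3 + 1)*(3 + 2*√7) = 4*(3 + 2*√7) = 12 + 8*√7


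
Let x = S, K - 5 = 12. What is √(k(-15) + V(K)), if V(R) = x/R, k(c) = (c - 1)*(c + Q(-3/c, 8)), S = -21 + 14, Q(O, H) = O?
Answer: √1707905/85 ≈ 15.375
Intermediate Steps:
S = -7
k(c) = (-1 + c)*(c - 3/c) (k(c) = (c - 1)*(c - 3/c) = (-1 + c)*(c - 3/c))
K = 17 (K = 5 + 12 = 17)
x = -7
V(R) = -7/R
√(k(-15) + V(K)) = √((-3 + (-15)² - 1*(-15) + 3/(-15)) - 7/17) = √((-3 + 225 + 15 + 3*(-1/15)) - 7*1/17) = √((-3 + 225 + 15 - ⅕) - 7/17) = √(1184/5 - 7/17) = √(20093/85) = √1707905/85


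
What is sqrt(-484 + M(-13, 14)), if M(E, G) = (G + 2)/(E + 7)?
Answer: 2*I*sqrt(1095)/3 ≈ 22.061*I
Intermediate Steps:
M(E, G) = (2 + G)/(7 + E)
sqrt(-484 + M(-13, 14)) = sqrt(-484 + (2 + 14)/(7 - 13)) = sqrt(-484 + 16/(-6)) = sqrt(-484 - 1/6*16) = sqrt(-484 - 8/3) = sqrt(-1460/3) = 2*I*sqrt(1095)/3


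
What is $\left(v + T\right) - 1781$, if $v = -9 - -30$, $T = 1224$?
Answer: $-536$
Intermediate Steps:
$v = 21$ ($v = -9 + 30 = 21$)
$\left(v + T\right) - 1781 = \left(21 + 1224\right) - 1781 = 1245 - 1781 = -536$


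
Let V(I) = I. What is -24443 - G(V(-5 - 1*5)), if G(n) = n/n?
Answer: -24444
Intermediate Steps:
G(n) = 1
-24443 - G(V(-5 - 1*5)) = -24443 - 1*1 = -24443 - 1 = -24444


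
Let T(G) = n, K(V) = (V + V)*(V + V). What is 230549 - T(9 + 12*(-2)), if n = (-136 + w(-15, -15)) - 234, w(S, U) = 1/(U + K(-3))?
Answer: 4849298/21 ≈ 2.3092e+5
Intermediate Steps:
K(V) = 4*V² (K(V) = (2*V)*(2*V) = 4*V²)
w(S, U) = 1/(36 + U) (w(S, U) = 1/(U + 4*(-3)²) = 1/(U + 4*9) = 1/(U + 36) = 1/(36 + U))
n = -7769/21 (n = (-136 + 1/(36 - 15)) - 234 = (-136 + 1/21) - 234 = -2855/21 - 234 = -7769/21 ≈ -369.95)
T(G) = -7769/21
230549 - T(9 + 12*(-2)) = 230549 - 1*(-7769/21) = 230549 + 7769/21 = 4849298/21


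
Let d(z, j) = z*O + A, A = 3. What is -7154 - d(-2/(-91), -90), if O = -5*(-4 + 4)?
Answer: -7157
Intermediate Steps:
O = 0 (O = -5*0 = 0)
d(z, j) = 3 (d(z, j) = z*0 + 3 = 0 + 3 = 3)
-7154 - d(-2/(-91), -90) = -7154 - 1*3 = -7154 - 3 = -7157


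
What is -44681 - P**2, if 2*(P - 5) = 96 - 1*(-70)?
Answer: -52425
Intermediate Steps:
P = 88 (P = 5 + (96 - 1*(-70))/2 = 5 + (96 + 70)/2 = 5 + (1/2)*166 = 5 + 83 = 88)
-44681 - P**2 = -44681 - 1*88**2 = -44681 - 1*7744 = -44681 - 7744 = -52425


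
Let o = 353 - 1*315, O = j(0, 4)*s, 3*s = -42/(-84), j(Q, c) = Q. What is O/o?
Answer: 0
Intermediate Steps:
s = 1/6 (s = (-42/(-84))/3 = (-42*(-1)/84)/3 = (-1*(-1/2))/3 = (1/3)*(1/2) = 1/6 ≈ 0.16667)
O = 0 (O = 0*(1/6) = 0)
o = 38 (o = 353 - 315 = 38)
O/o = 0/38 = 0*(1/38) = 0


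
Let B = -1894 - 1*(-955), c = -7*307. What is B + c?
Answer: -3088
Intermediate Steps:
c = -2149
B = -939 (B = -1894 + 955 = -939)
B + c = -939 - 2149 = -3088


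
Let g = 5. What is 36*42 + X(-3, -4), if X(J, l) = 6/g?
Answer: 7566/5 ≈ 1513.2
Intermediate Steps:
X(J, l) = 6/5
36*42 + X(-3, -4) = 36*42 + 6/5 = 1512 + 6/5 = 7566/5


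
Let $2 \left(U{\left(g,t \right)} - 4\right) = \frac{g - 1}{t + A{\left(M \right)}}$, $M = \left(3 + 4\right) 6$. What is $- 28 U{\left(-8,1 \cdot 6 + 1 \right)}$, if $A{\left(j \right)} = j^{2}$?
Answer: $- \frac{28318}{253} \approx -111.93$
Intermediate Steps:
$M = 42$ ($M = 7 \cdot 6 = 42$)
$U{\left(g,t \right)} = 4 + \frac{-1 + g}{2 \left(1764 + t\right)}$ ($U{\left(g,t \right)} = 4 + \frac{\left(g - 1\right) \frac{1}{t + 42^{2}}}{2} = 4 + \frac{\left(-1 + g\right) \frac{1}{t + 1764}}{2} = 4 + \frac{\left(-1 + g\right) \frac{1}{1764 + t}}{2} = 4 + \frac{\frac{1}{1764 + t} \left(-1 + g\right)}{2} = 4 + \frac{-1 + g}{2 \left(1764 + t\right)}$)
$- 28 U{\left(-8,1 \cdot 6 + 1 \right)} = - 28 \frac{14111 - 8 + 8 \left(1 \cdot 6 + 1\right)}{2 \left(1764 + \left(1 \cdot 6 + 1\right)\right)} = - 28 \frac{14111 - 8 + 8 \left(6 + 1\right)}{2 \left(1764 + \left(6 + 1\right)\right)} = - 28 \frac{14111 - 8 + 8 \cdot 7}{2 \left(1764 + 7\right)} = - 28 \frac{14111 - 8 + 56}{2 \cdot 1771} = - 28 \cdot \frac{1}{2} \cdot \frac{1}{1771} \cdot 14159 = \left(-28\right) \frac{14159}{3542} = - \frac{28318}{253}$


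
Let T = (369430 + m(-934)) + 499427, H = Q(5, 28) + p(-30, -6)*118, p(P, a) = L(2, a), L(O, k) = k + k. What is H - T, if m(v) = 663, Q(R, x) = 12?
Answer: -870924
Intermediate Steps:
L(O, k) = 2*k
p(P, a) = 2*a
H = -1404 (H = 12 + (2*(-6))*118 = 12 - 12*118 = 12 - 1416 = -1404)
T = 869520 (T = (369430 + 663) + 499427 = 370093 + 499427 = 869520)
H - T = -1404 - 1*869520 = -1404 - 869520 = -870924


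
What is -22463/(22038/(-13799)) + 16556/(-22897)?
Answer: 7096948095361/504604086 ≈ 14064.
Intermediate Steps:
-22463/(22038/(-13799)) + 16556/(-22897) = -22463/(22038*(-1/13799)) + 16556*(-1/22897) = -22463/(-22038/13799) - 16556/22897 = -22463*(-13799/22038) - 16556/22897 = 309966937/22038 - 16556/22897 = 7096948095361/504604086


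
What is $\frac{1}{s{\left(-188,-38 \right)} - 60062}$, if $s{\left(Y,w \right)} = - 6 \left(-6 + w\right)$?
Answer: $- \frac{1}{59798} \approx -1.6723 \cdot 10^{-5}$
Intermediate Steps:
$s{\left(Y,w \right)} = 36 - 6 w$
$\frac{1}{s{\left(-188,-38 \right)} - 60062} = \frac{1}{\left(36 - -228\right) - 60062} = \frac{1}{\left(36 + 228\right) - 60062} = \frac{1}{264 - 60062} = \frac{1}{-59798} = - \frac{1}{59798}$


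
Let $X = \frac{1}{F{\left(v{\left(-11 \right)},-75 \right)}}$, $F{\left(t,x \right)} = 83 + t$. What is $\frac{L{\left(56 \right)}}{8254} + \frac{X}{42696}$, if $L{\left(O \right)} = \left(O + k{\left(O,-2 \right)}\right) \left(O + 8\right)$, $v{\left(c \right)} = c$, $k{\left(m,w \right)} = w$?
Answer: $\frac{5312069663}{12686860224} \approx 0.41871$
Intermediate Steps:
$X = \frac{1}{72}$ ($X = \frac{1}{83 - 11} = \frac{1}{72} \approx 0.013889$)
$L{\left(O \right)} = \left(-2 + O\right) \left(8 + O\right)$ ($L{\left(O \right)} = \left(O - 2\right) \left(O + 8\right) = \left(-2 + O\right) \left(8 + O\right)$)
$\frac{L{\left(56 \right)}}{8254} + \frac{X}{42696} = \frac{-16 + 56^{2} + 6 \cdot 56}{8254} + \frac{1}{72 \cdot 42696} = \left(-16 + 3136 + 336\right) \frac{1}{8254} + \frac{1}{72} \cdot \frac{1}{42696} = 3456 \cdot \frac{1}{8254} + \frac{1}{3074112} = \frac{1728}{4127} + \frac{1}{3074112} = \frac{5312069663}{12686860224}$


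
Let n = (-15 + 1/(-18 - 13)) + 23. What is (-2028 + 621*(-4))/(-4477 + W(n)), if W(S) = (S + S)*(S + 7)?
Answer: 1445344/1357727 ≈ 1.0645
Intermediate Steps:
n = 247/31 (n = (-15 + 1/(-31)) + 23 = (-15 - 1/31) + 23 = -466/31 + 23 = 247/31 ≈ 7.9677)
W(S) = 2*S*(7 + S) (W(S) = (2*S)*(7 + S) = 2*S*(7 + S))
(-2028 + 621*(-4))/(-4477 + W(n)) = (-2028 + 621*(-4))/(-4477 + 2*(247/31)*(7 + 247/31)) = (-2028 - 2484)/(-4477 + 2*(247/31)*(464/31)) = -4512/(-4477 + 229216/961) = -4512/(-4073181/961) = -4512*(-961/4073181) = 1445344/1357727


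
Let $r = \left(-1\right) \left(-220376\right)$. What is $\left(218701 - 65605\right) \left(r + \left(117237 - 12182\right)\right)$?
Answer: $49822184376$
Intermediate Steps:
$r = 220376$
$\left(218701 - 65605\right) \left(r + \left(117237 - 12182\right)\right) = \left(218701 - 65605\right) \left(220376 + \left(117237 - 12182\right)\right) = 153096 \left(220376 + 105055\right) = 153096 \cdot 325431 = 49822184376$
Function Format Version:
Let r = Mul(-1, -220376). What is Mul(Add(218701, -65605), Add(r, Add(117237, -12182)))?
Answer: 49822184376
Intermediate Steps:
r = 220376
Mul(Add(218701, -65605), Add(r, Add(117237, -12182))) = Mul(Add(218701, -65605), Add(220376, Add(117237, -12182))) = Mul(153096, Add(220376, 105055)) = Mul(153096, 325431) = 49822184376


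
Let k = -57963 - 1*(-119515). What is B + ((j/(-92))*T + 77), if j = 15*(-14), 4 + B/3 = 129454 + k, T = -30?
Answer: 13179334/23 ≈ 5.7301e+5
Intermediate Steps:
k = 61552 (k = -57963 + 119515 = 61552)
B = 573006 (B = -12 + 3*(129454 + 61552) = -12 + 3*191006 = -12 + 573018 = 573006)
j = -210
B + ((j/(-92))*T + 77) = 573006 + (-210/(-92)*(-30) + 77) = 573006 + (-210*(-1/92)*(-30) + 77) = 573006 + ((105/46)*(-30) + 77) = 573006 + (-1575/23 + 77) = 573006 + 196/23 = 13179334/23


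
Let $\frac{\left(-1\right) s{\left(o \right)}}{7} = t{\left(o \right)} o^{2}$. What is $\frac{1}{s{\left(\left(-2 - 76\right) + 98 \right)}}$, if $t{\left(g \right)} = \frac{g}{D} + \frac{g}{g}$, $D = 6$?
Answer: $- \frac{3}{36400} \approx -8.2418 \cdot 10^{-5}$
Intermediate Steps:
$t{\left(g \right)} = 1 + \frac{g}{6}$ ($t{\left(g \right)} = \frac{g}{6} + \frac{g}{g} = g \frac{1}{6} + 1 = \frac{g}{6} + 1 = 1 + \frac{g}{6}$)
$s{\left(o \right)} = - 7 o^{2} \left(1 + \frac{o}{6}\right)$ ($s{\left(o \right)} = - 7 \left(1 + \frac{o}{6}\right) o^{2} = - 7 o^{2} \left(1 + \frac{o}{6}\right)$)
$\frac{1}{s{\left(\left(-2 - 76\right) + 98 \right)}} = \frac{1}{\frac{7}{6} \left(\left(-2 - 76\right) + 98\right)^{2} \left(-6 - \left(\left(-2 - 76\right) + 98\right)\right)} = \frac{1}{\frac{7}{6} \left(-78 + 98\right)^{2} \left(-6 - \left(-78 + 98\right)\right)} = \frac{1}{\frac{7}{6} \cdot 20^{2} \left(-6 - 20\right)} = \frac{1}{\frac{7}{6} \cdot 400 \left(-6 - 20\right)} = \frac{1}{\frac{7}{6} \cdot 400 \left(-26\right)} = \frac{1}{- \frac{36400}{3}} = - \frac{3}{36400}$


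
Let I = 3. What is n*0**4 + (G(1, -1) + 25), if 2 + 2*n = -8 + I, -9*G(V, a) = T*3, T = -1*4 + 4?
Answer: 25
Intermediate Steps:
T = 0 (T = -4 + 4 = 0)
G(V, a) = 0 (G(V, a) = -0*3 = -1/9*0 = 0)
n = -7/2 (n = -1 + (-8 + 3)/2 = -1 + (1/2)*(-5) = -1 - 5/2 = -7/2 ≈ -3.5000)
n*0**4 + (G(1, -1) + 25) = -7/2*0**4 + (0 + 25) = -7/2*0 + 25 = 0 + 25 = 25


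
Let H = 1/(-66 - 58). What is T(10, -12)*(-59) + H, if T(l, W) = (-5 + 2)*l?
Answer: 219479/124 ≈ 1770.0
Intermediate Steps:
T(l, W) = -3*l
H = -1/124 (H = 1/(-124) = -1/124 ≈ -0.0080645)
T(10, -12)*(-59) + H = -3*10*(-59) - 1/124 = -30*(-59) - 1/124 = 1770 - 1/124 = 219479/124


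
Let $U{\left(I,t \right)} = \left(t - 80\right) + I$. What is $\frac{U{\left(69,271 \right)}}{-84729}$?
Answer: $- \frac{260}{84729} \approx -0.0030686$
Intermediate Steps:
$U{\left(I,t \right)} = -80 + I + t$ ($U{\left(I,t \right)} = \left(-80 + t\right) + I = -80 + I + t$)
$\frac{U{\left(69,271 \right)}}{-84729} = \frac{-80 + 69 + 271}{-84729} = 260 \left(- \frac{1}{84729}\right) = - \frac{260}{84729}$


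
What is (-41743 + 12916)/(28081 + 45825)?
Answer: -28827/73906 ≈ -0.39005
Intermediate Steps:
(-41743 + 12916)/(28081 + 45825) = -28827/73906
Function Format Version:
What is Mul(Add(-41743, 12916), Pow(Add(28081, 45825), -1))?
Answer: Rational(-28827, 73906) ≈ -0.39005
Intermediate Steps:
Mul(Add(-41743, 12916), Pow(Add(28081, 45825), -1)) = Mul(-28827, Pow(73906, -1)) = Mul(-28827, Rational(1, 73906)) = Rational(-28827, 73906)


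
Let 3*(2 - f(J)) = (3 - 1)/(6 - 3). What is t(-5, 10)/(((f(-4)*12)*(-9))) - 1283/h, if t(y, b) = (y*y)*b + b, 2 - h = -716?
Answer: -54127/17232 ≈ -3.1411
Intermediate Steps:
h = 718 (h = 2 - 1*(-716) = 2 + 716 = 718)
f(J) = 16/9 (f(J) = 2 - (3 - 1)/(3*(6 - 3)) = 2 - 2/(3*3) = 2 - ⅓*⅔ = 2 - 2/9 = 16/9)
t(y, b) = b + b*y² (t(y, b) = y²*b + b = b*y² + b = b + b*y²)
t(-5, 10)/(((f(-4)*12)*(-9))) - 1283/h = (10*(1 + (-5)²))/((((16/9)*12)*(-9))) - 1283/718 = (10*(1 + 25))/(((64/3)*(-9))) - 1283*1/718 = (10*26)/(-192) - 1283/718 = 260*(-1/192) - 1283/718 = -65/48 - 1283/718 = -54127/17232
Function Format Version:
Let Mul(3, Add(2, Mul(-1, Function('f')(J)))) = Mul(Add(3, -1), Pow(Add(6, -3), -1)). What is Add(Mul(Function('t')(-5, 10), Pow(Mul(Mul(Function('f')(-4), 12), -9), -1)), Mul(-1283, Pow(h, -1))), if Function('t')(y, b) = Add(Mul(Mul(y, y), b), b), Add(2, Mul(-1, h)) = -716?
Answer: Rational(-54127, 17232) ≈ -3.1411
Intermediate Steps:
h = 718 (h = Add(2, Mul(-1, -716)) = Add(2, 716) = 718)
Function('f')(J) = Rational(16, 9) (Function('f')(J) = Add(2, Mul(Rational(-1, 3), Mul(Add(3, -1), Pow(Add(6, -3), -1)))) = Add(2, Mul(Rational(-1, 3), Mul(2, Pow(3, -1)))) = Add(2, Mul(Rational(-1, 3), Mul(2, Rational(1, 3)))) = Add(2, Mul(Rational(-1, 3), Rational(2, 3))) = Add(2, Rational(-2, 9)) = Rational(16, 9))
Function('t')(y, b) = Add(b, Mul(b, Pow(y, 2))) (Function('t')(y, b) = Add(Mul(Pow(y, 2), b), b) = Add(Mul(b, Pow(y, 2)), b) = Add(b, Mul(b, Pow(y, 2))))
Add(Mul(Function('t')(-5, 10), Pow(Mul(Mul(Function('f')(-4), 12), -9), -1)), Mul(-1283, Pow(h, -1))) = Add(Mul(Mul(10, Add(1, Pow(-5, 2))), Pow(Mul(Mul(Rational(16, 9), 12), -9), -1)), Mul(-1283, Pow(718, -1))) = Add(Mul(Mul(10, Add(1, 25)), Pow(Mul(Rational(64, 3), -9), -1)), Mul(-1283, Rational(1, 718))) = Add(Mul(Mul(10, 26), Pow(-192, -1)), Rational(-1283, 718)) = Add(Mul(260, Rational(-1, 192)), Rational(-1283, 718)) = Add(Rational(-65, 48), Rational(-1283, 718)) = Rational(-54127, 17232)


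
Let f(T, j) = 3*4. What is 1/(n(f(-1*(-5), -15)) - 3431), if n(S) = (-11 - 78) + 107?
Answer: -1/3413 ≈ -0.00029300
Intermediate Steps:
f(T, j) = 12
n(S) = 18 (n(S) = -89 + 107 = 18)
1/(n(f(-1*(-5), -15)) - 3431) = 1/(18 - 3431) = 1/(-3413) = -1/3413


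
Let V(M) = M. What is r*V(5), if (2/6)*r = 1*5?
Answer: 75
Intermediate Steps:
r = 15 (r = 3*(1*5) = 3*5 = 15)
r*V(5) = 15*5 = 75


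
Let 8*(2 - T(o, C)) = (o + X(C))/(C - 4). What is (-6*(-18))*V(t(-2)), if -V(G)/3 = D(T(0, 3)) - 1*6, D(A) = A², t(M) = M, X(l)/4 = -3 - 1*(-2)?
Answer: 1215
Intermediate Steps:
X(l) = -4 (X(l) = 4*(-3 - 1*(-2)) = 4*(-3 + 2) = 4*(-1) = -4)
T(o, C) = 2 - (-4 + o)/(8*(-4 + C)) (T(o, C) = 2 - (o - 4)/(8*(C - 4)) = 2 - (-4 + o)/(8*(-4 + C)))
V(G) = 45/4 (V(G) = -3*(((-60 - 1*0 + 16*3)/(8*(-4 + 3)))² - 1*6) = -3*(((⅛)*(-60 + 0 + 48)/(-1))² - 6) = -3*(((⅛)*(-1)*(-12))² - 6) = -3*((3/2)² - 6) = -3*(9/4 - 6) = -3*(-15/4) = 45/4)
(-6*(-18))*V(t(-2)) = -6*(-18)*(45/4) = 108*(45/4) = 1215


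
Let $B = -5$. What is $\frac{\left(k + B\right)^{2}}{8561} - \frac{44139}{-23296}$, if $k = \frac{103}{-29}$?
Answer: $\frac{45603544789}{23960937728} \approx 1.9032$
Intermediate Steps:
$k = - \frac{103}{29}$ ($k = 103 \left(- \frac{1}{29}\right) = - \frac{103}{29} \approx -3.5517$)
$\frac{\left(k + B\right)^{2}}{8561} - \frac{44139}{-23296} = \frac{\left(- \frac{103}{29} - 5\right)^{2}}{8561} - \frac{44139}{-23296} = \left(- \frac{248}{29}\right)^{2} \cdot \frac{1}{8561} - - \frac{44139}{23296} = \frac{61504}{841} \cdot \frac{1}{8561} + \frac{44139}{23296} = \frac{61504}{7199801} + \frac{44139}{23296} = \frac{45603544789}{23960937728}$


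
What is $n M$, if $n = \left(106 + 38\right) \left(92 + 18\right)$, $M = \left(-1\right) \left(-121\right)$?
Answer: $1916640$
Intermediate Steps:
$M = 121$
$n = 15840$ ($n = 144 \cdot 110 = 15840$)
$n M = 15840 \cdot 121 = 1916640$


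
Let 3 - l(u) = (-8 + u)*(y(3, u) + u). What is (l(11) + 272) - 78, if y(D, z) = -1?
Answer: 167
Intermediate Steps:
l(u) = 3 - (-1 + u)*(-8 + u) (l(u) = 3 - (-8 + u)*(-1 + u) = 3 - (-1 + u)*(-8 + u))
(l(11) + 272) - 78 = ((-5 - 1*11² + 9*11) + 272) - 78 = ((-5 - 1*121 + 99) + 272) - 78 = ((-5 - 121 + 99) + 272) - 78 = (-27 + 272) - 78 = 245 - 78 = 167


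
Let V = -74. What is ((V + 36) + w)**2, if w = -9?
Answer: 2209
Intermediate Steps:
((V + 36) + w)**2 = ((-74 + 36) - 9)**2 = (-38 - 9)**2 = (-47)**2 = 2209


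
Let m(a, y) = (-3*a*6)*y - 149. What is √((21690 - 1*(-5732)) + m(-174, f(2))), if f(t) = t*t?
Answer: √39801 ≈ 199.50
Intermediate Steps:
f(t) = t²
m(a, y) = -149 - 18*a*y (m(a, y) = (-18*a)*y - 149 = -18*a*y - 149 = -149 - 18*a*y)
√((21690 - 1*(-5732)) + m(-174, f(2))) = √((21690 - 1*(-5732)) + (-149 - 18*(-174)*2²)) = √((21690 + 5732) + (-149 - 18*(-174)*4)) = √(27422 + (-149 + 12528)) = √(27422 + 12379) = √39801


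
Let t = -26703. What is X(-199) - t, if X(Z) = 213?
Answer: 26916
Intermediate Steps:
X(-199) - t = 213 - 1*(-26703) = 213 + 26703 = 26916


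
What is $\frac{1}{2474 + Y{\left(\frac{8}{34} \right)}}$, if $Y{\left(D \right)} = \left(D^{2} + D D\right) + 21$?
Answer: $\frac{289}{721087} \approx 0.00040078$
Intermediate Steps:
$Y{\left(D \right)} = 21 + 2 D^{2}$ ($Y{\left(D \right)} = \left(D^{2} + D^{2}\right) + 21 = 2 D^{2} + 21 = 21 + 2 D^{2}$)
$\frac{1}{2474 + Y{\left(\frac{8}{34} \right)}} = \frac{1}{2474 + \left(21 + 2 \left(\frac{8}{34}\right)^{2}\right)} = \frac{1}{2474 + \left(21 + 2 \left(8 \cdot \frac{1}{34}\right)^{2}\right)} = \frac{1}{2474 + \left(21 + 2 \left(\frac{4}{17}\right)^{2}\right)} = \frac{1}{2474 + \left(21 + 2 \cdot \frac{16}{289}\right)} = \frac{1}{2474 + \left(21 + \frac{32}{289}\right)} = \frac{1}{2474 + \frac{6101}{289}} = \frac{1}{\frac{721087}{289}} = \frac{289}{721087}$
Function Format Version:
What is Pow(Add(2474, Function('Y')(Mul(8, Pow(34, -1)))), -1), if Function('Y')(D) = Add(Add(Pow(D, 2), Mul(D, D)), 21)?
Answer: Rational(289, 721087) ≈ 0.00040078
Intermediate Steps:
Function('Y')(D) = Add(21, Mul(2, Pow(D, 2))) (Function('Y')(D) = Add(Add(Pow(D, 2), Pow(D, 2)), 21) = Add(Mul(2, Pow(D, 2)), 21) = Add(21, Mul(2, Pow(D, 2))))
Pow(Add(2474, Function('Y')(Mul(8, Pow(34, -1)))), -1) = Pow(Add(2474, Add(21, Mul(2, Pow(Mul(8, Pow(34, -1)), 2)))), -1) = Pow(Add(2474, Add(21, Mul(2, Pow(Mul(8, Rational(1, 34)), 2)))), -1) = Pow(Add(2474, Add(21, Mul(2, Pow(Rational(4, 17), 2)))), -1) = Pow(Add(2474, Add(21, Mul(2, Rational(16, 289)))), -1) = Pow(Add(2474, Add(21, Rational(32, 289))), -1) = Pow(Add(2474, Rational(6101, 289)), -1) = Pow(Rational(721087, 289), -1) = Rational(289, 721087)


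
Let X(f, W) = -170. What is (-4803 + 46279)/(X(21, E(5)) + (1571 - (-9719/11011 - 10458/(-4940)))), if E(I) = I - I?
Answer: 86771524840/2928435737 ≈ 29.631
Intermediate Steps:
E(I) = 0
(-4803 + 46279)/(X(21, E(5)) + (1571 - (-9719/11011 - 10458/(-4940)))) = (-4803 + 46279)/(-170 + (1571 - (-9719/11011 - 10458/(-4940)))) = 41476/(-170 + (1571 - (-9719*1/11011 - 10458*(-1/4940)))) = 41476/(-170 + (1571 - (-9719/11011 + 5229/2470))) = 41476/(-170 + (1571 - 1*2582353/2092090)) = 41476/(-170 + (1571 - 2582353/2092090)) = 41476/(-170 + 3284091037/2092090) = 41476/(2928435737/2092090) = 41476*(2092090/2928435737) = 86771524840/2928435737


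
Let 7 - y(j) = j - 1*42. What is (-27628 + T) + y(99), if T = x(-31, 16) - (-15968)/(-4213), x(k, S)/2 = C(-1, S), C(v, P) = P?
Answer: -116488566/4213 ≈ -27650.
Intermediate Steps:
y(j) = 49 - j (y(j) = 7 - (j - 1*42) = 7 - (j - 42) = 7 - (-42 + j) = 7 + (42 - j) = 49 - j)
x(k, S) = 2*S
T = 118848/4213 (T = 2*16 - (-15968)/(-4213) = 32 - (-15968)*(-1)/4213 = 32 - 1*15968/4213 = 32 - 15968/4213 = 118848/4213 ≈ 28.210)
(-27628 + T) + y(99) = (-27628 + 118848/4213) + (49 - 1*99) = -116277916/4213 + (49 - 99) = -116277916/4213 - 50 = -116488566/4213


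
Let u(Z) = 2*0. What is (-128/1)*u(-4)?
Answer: 0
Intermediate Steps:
u(Z) = 0
(-128/1)*u(-4) = -128/1*0 = -128*0 = 0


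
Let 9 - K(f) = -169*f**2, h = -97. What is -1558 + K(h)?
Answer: 1588572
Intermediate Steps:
K(f) = 9 + 169*f**2 (K(f) = 9 - (-169)*f**2 = 9 + 169*f**2)
-1558 + K(h) = -1558 + (9 + 169*(-97)**2) = -1558 + (9 + 169*9409) = -1558 + (9 + 1590121) = -1558 + 1590130 = 1588572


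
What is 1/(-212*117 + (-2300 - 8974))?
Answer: -1/36078 ≈ -2.7718e-5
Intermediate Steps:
1/(-212*117 + (-2300 - 8974)) = 1/(-24804 - 11274) = 1/(-36078) = -1/36078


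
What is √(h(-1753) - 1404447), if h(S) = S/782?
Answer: I*√858854418074/782 ≈ 1185.1*I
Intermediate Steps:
h(S) = S/782 (h(S) = S*(1/782) = S/782)
√(h(-1753) - 1404447) = √((1/782)*(-1753) - 1404447) = √(-1753/782 - 1404447) = √(-1098279307/782) = I*√858854418074/782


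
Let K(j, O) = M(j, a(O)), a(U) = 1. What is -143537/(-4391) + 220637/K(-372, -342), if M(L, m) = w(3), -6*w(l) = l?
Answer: -1937490597/4391 ≈ -4.4124e+5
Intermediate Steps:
w(l) = -l/6
M(L, m) = -½ (M(L, m) = -⅙*3 = -½)
K(j, O) = -½
-143537/(-4391) + 220637/K(-372, -342) = -143537/(-4391) + 220637/(-½) = -143537*(-1/4391) + 220637*(-2) = 143537/4391 - 441274 = -1937490597/4391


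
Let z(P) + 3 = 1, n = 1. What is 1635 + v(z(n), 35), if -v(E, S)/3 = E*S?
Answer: 1845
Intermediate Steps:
z(P) = -2 (z(P) = -3 + 1 = -2)
v(E, S) = -3*E*S
1635 + v(z(n), 35) = 1635 - 3*(-2)*35 = 1635 + 210 = 1845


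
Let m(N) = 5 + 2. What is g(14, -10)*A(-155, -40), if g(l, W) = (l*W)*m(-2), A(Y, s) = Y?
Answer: 151900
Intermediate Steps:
m(N) = 7
g(l, W) = 7*W*l (g(l, W) = (l*W)*7 = (W*l)*7 = 7*W*l)
g(14, -10)*A(-155, -40) = (7*(-10)*14)*(-155) = -980*(-155) = 151900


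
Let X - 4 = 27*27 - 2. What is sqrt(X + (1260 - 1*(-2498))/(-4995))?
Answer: sqrt(2024410785)/1665 ≈ 27.023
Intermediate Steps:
X = 731 (X = 4 + (27*27 - 2) = 4 + (729 - 2) = 4 + 727 = 731)
sqrt(X + (1260 - 1*(-2498))/(-4995)) = sqrt(731 + (1260 - 1*(-2498))/(-4995)) = sqrt(731 + (1260 + 2498)*(-1/4995)) = sqrt(731 + 3758*(-1/4995)) = sqrt(731 - 3758/4995) = sqrt(3647587/4995) = sqrt(2024410785)/1665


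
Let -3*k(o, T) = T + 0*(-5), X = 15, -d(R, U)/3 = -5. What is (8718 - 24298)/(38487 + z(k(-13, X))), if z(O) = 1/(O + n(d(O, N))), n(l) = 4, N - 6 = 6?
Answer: -7790/19243 ≈ -0.40482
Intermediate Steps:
N = 12 (N = 6 + 6 = 12)
d(R, U) = 15 (d(R, U) = -3*(-5) = 15)
k(o, T) = -T/3 (k(o, T) = -(T + 0*(-5))/3 = -(T + 0)/3 = -T/3)
z(O) = 1/(4 + O) (z(O) = 1/(O + 4) = 1/(4 + O))
(8718 - 24298)/(38487 + z(k(-13, X))) = (8718 - 24298)/(38487 + 1/(4 - 1/3*15)) = -15580/(38487 + 1/(4 - 5)) = -15580/(38487 + 1/(-1)) = -15580/(38487 - 1) = -15580/38486 = -15580*1/38486 = -7790/19243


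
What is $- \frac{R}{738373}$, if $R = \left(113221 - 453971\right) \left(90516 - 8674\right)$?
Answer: $\frac{27887661500}{738373} \approx 37769.0$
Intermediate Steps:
$R = -27887661500$ ($R = \left(-340750\right) 81842 = -27887661500$)
$- \frac{R}{738373} = - \frac{-27887661500}{738373} = \left(-1\right) \left(- \frac{27887661500}{738373}\right) = \frac{27887661500}{738373}$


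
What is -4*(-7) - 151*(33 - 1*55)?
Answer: 3350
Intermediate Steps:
-4*(-7) - 151*(33 - 1*55) = 28 - 151*(33 - 55) = 28 - 151*(-22) = 28 + 3322 = 3350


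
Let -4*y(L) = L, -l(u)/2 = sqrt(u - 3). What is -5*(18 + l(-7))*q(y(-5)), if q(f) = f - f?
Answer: 0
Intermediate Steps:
l(u) = -2*sqrt(-3 + u) (l(u) = -2*sqrt(u - 3) = -2*sqrt(-3 + u))
y(L) = -L/4
q(f) = 0
-5*(18 + l(-7))*q(y(-5)) = -5*(18 - 2*sqrt(-3 - 7))*0 = -5*(18 - 2*I*sqrt(10))*0 = -5*0 = 0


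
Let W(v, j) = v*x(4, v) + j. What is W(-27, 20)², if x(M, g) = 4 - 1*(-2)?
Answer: 20164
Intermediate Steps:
x(M, g) = 6 (x(M, g) = 4 + 2 = 6)
W(v, j) = j + 6*v (W(v, j) = v*6 + j = 6*v + j = j + 6*v)
W(-27, 20)² = (20 + 6*(-27))² = (20 - 162)² = (-142)² = 20164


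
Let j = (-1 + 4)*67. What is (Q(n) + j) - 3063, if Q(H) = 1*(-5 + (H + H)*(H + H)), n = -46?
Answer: 5597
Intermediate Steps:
Q(H) = -5 + 4*H**2 (Q(H) = 1*(-5 + (2*H)*(2*H)) = 1*(-5 + 4*H**2) = -5 + 4*H**2)
j = 201 (j = 3*67 = 201)
(Q(n) + j) - 3063 = ((-5 + 4*(-46)**2) + 201) - 3063 = ((-5 + 4*2116) + 201) - 3063 = ((-5 + 8464) + 201) - 3063 = (8459 + 201) - 3063 = 8660 - 3063 = 5597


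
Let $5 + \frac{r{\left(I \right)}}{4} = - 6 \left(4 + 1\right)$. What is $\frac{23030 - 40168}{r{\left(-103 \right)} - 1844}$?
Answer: $\frac{8569}{992} \approx 8.6381$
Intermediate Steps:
$r{\left(I \right)} = -140$ ($r{\left(I \right)} = -20 + 4 \left(- 6 \left(4 + 1\right)\right) = -20 + 4 \left(\left(-6\right) 5\right) = -20 + 4 \left(-30\right) = -20 - 120 = -140$)
$\frac{23030 - 40168}{r{\left(-103 \right)} - 1844} = \frac{23030 - 40168}{-140 - 1844} = - \frac{17138}{-1984} = \left(-17138\right) \left(- \frac{1}{1984}\right) = \frac{8569}{992}$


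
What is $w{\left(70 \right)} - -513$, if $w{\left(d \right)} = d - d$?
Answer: $513$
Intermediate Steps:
$w{\left(d \right)} = 0$
$w{\left(70 \right)} - -513 = 0 - -513 = 0 + 513 = 513$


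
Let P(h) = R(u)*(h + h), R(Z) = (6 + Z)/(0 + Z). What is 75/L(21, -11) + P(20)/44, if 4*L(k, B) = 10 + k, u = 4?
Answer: 4075/341 ≈ 11.950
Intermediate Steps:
R(Z) = (6 + Z)/Z
L(k, B) = 5/2 + k/4 (L(k, B) = (10 + k)/4 = 5/2 + k/4)
P(h) = 5*h (P(h) = ((6 + 4)/4)*(h + h) = ((¼)*10)*(2*h) = 5*(2*h)/2 = 5*h)
75/L(21, -11) + P(20)/44 = 75/(5/2 + (¼)*21) + (5*20)/44 = 75/(5/2 + 21/4) + 100*(1/44) = 75/(31/4) + 25/11 = 75*(4/31) + 25/11 = 300/31 + 25/11 = 4075/341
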